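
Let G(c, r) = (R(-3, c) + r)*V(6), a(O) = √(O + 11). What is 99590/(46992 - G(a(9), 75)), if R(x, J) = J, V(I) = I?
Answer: 386259815/180513087 + 99590*√5/180513087 ≈ 2.1410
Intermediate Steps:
a(O) = √(11 + O)
G(c, r) = 6*c + 6*r (G(c, r) = (c + r)*6 = 6*c + 6*r)
99590/(46992 - G(a(9), 75)) = 99590/(46992 - (6*√(11 + 9) + 6*75)) = 99590/(46992 - (6*√20 + 450)) = 99590/(46992 - (6*(2*√5) + 450)) = 99590/(46992 - (12*√5 + 450)) = 99590/(46992 - (450 + 12*√5)) = 99590/(46992 + (-450 - 12*√5)) = 99590/(46542 - 12*√5)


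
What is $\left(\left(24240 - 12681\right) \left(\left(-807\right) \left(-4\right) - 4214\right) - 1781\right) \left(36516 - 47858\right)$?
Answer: $129286947610$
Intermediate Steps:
$\left(\left(24240 - 12681\right) \left(\left(-807\right) \left(-4\right) - 4214\right) - 1781\right) \left(36516 - 47858\right) = \left(11559 \left(3228 + \left(-10155 + 5941\right)\right) - 1781\right) \left(-11342\right) = \left(11559 \left(3228 - 4214\right) - 1781\right) \left(-11342\right) = \left(11559 \left(-986\right) - 1781\right) \left(-11342\right) = \left(-11397174 - 1781\right) \left(-11342\right) = \left(-11398955\right) \left(-11342\right) = 129286947610$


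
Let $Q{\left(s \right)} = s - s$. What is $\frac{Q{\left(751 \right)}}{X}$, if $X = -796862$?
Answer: $0$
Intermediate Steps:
$Q{\left(s \right)} = 0$
$\frac{Q{\left(751 \right)}}{X} = \frac{0}{-796862} = 0 \left(- \frac{1}{796862}\right) = 0$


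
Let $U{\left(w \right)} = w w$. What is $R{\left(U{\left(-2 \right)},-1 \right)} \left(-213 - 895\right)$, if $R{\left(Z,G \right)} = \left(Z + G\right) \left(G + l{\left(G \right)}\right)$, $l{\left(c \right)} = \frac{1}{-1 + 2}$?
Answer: $0$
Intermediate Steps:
$l{\left(c \right)} = 1$ ($l{\left(c \right)} = 1^{-1} = 1$)
$U{\left(w \right)} = w^{2}$
$R{\left(Z,G \right)} = \left(1 + G\right) \left(G + Z\right)$ ($R{\left(Z,G \right)} = \left(Z + G\right) \left(G + 1\right) = \left(G + Z\right) \left(1 + G\right) = \left(1 + G\right) \left(G + Z\right)$)
$R{\left(U{\left(-2 \right)},-1 \right)} \left(-213 - 895\right) = \left(-1 + \left(-2\right)^{2} + \left(-1\right)^{2} - \left(-2\right)^{2}\right) \left(-213 - 895\right) = \left(-1 + 4 + 1 - 4\right) \left(-1108\right) = 0 \left(-1108\right) = 0$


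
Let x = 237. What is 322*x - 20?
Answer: 76294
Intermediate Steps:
322*x - 20 = 322*237 - 20 = 76314 - 20 = 76294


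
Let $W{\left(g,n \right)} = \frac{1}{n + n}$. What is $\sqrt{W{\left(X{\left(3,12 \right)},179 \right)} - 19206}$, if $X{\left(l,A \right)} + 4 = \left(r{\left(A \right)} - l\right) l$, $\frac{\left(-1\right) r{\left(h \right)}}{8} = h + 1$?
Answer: $\frac{i \sqrt{2461517426}}{358} \approx 138.59 i$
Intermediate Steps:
$r{\left(h \right)} = -8 - 8 h$ ($r{\left(h \right)} = - 8 \left(h + 1\right) = - 8 \left(1 + h\right) = -8 - 8 h$)
$X{\left(l,A \right)} = -4 + l \left(-8 - l - 8 A\right)$ ($X{\left(l,A \right)} = -4 + \left(\left(-8 - 8 A\right) - l\right) l = -4 + \left(-8 - l - 8 A\right) l = -4 + l \left(-8 - l - 8 A\right)$)
$W{\left(g,n \right)} = \frac{1}{2 n}$
$\sqrt{W{\left(X{\left(3,12 \right)},179 \right)} - 19206} = \sqrt{\frac{1}{2 \cdot 179} - 19206} = \sqrt{\frac{1}{2} \cdot \frac{1}{179} - 19206} = \sqrt{\frac{1}{358} - 19206} = \sqrt{- \frac{6875747}{358}} = \frac{i \sqrt{2461517426}}{358}$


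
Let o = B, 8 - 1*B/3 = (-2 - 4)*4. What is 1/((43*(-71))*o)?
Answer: -1/293088 ≈ -3.4119e-6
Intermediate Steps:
B = 96 (B = 24 - 3*(-2 - 4)*4 = 24 - (-18)*4 = 24 - 3*(-24) = 24 + 72 = 96)
o = 96
1/((43*(-71))*o) = 1/((43*(-71))*96) = 1/(-3053*96) = 1/(-293088) = -1/293088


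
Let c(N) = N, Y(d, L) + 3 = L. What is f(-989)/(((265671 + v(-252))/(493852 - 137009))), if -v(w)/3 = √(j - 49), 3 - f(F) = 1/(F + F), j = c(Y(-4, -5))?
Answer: 62517203948395/15512153081268 + 2117863205*I*√57/46536459243804 ≈ 4.0302 + 0.00034359*I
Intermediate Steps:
Y(d, L) = -3 + L
j = -8 (j = -3 - 5 = -8)
f(F) = 3 - 1/(2*F) (f(F) = 3 - 1/(F + F) = 3 - 1/(2*F))
v(w) = -3*I*√57 (v(w) = -3*√(-8 - 49) = -3*I*√57)
f(-989)/(((265671 + v(-252))/(493852 - 137009))) = (3 - ½/(-989))/(((265671 - 3*I*√57)/(493852 - 137009))) = (3 - ½*(-1/989))/(((265671 - 3*I*√57)/356843)) = (3 + 1/1978)/(((265671 - 3*I*√57)*(1/356843))) = 5935/(1978*(265671/356843 - 3*I*√57/356843))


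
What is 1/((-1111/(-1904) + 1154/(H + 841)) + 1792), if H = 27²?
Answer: 1494640/2680365623 ≈ 0.00055763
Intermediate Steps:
H = 729
1/((-1111/(-1904) + 1154/(H + 841)) + 1792) = 1/((-1111/(-1904) + 1154/(729 + 841)) + 1792) = 1/((-1111*(-1/1904) + 1154/1570) + 1792) = 1/((1111/1904 + 1154*(1/1570)) + 1792) = 1/((1111/1904 + 577/785) + 1792) = 1/(1970743/1494640 + 1792) = 1/(2680365623/1494640) = 1494640/2680365623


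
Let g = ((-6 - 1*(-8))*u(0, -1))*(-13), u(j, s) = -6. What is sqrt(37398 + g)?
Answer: sqrt(37554) ≈ 193.79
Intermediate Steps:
g = 156 (g = ((-6 - 1*(-8))*(-6))*(-13) = ((-6 + 8)*(-6))*(-13) = (2*(-6))*(-13) = -12*(-13) = 156)
sqrt(37398 + g) = sqrt(37398 + 156) = sqrt(37554)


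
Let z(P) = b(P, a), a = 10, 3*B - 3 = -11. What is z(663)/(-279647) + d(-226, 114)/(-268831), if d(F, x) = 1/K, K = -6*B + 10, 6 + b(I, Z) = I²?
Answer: -3072372461825/1954622349082 ≈ -1.5718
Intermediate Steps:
B = -8/3 (B = 1 + (⅓)*(-11) = 1 - 11/3 = -8/3 ≈ -2.6667)
b(I, Z) = -6 + I²
z(P) = -6 + P²
K = 26 (K = -6*(-8/3) + 10 = 16 + 10 = 26)
d(F, x) = 1/26
z(663)/(-279647) + d(-226, 114)/(-268831) = (-6 + 663²)/(-279647) + (1/26)/(-268831) = (-6 + 439569)*(-1/279647) + (1/26)*(-1/268831) = 439563*(-1/279647) - 1/6989606 = -439563/279647 - 1/6989606 = -3072372461825/1954622349082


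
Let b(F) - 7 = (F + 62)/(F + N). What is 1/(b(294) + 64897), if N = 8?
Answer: 151/9800682 ≈ 1.5407e-5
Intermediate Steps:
b(F) = 7 + (62 + F)/(8 + F) (b(F) = 7 + (F + 62)/(F + 8) = 7 + (62 + F)/(8 + F))
1/(b(294) + 64897) = 1/(2*(59 + 4*294)/(8 + 294) + 64897) = 1/(2*(59 + 1176)/302 + 64897) = 1/(2*(1/302)*1235 + 64897) = 1/(1235/151 + 64897) = 1/(9800682/151) = 151/9800682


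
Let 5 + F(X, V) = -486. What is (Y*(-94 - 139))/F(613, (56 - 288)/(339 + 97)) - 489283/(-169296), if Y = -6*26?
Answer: -5913333055/83124336 ≈ -71.138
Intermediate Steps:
Y = -156
F(X, V) = -491 (F(X, V) = -5 - 486 = -491)
(Y*(-94 - 139))/F(613, (56 - 288)/(339 + 97)) - 489283/(-169296) = -156*(-94 - 139)/(-491) - 489283/(-169296) = -156*(-233)*(-1/491) - 489283*(-1/169296) = 36348*(-1/491) + 489283/169296 = -36348/491 + 489283/169296 = -5913333055/83124336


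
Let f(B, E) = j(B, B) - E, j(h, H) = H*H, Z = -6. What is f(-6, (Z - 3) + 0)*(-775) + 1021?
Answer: -33854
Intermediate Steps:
j(h, H) = H**2
f(B, E) = B**2 - E
f(-6, (Z - 3) + 0)*(-775) + 1021 = ((-6)**2 - ((-6 - 3) + 0))*(-775) + 1021 = (36 - (-9 + 0))*(-775) + 1021 = (36 - 1*(-9))*(-775) + 1021 = (36 + 9)*(-775) + 1021 = 45*(-775) + 1021 = -34875 + 1021 = -33854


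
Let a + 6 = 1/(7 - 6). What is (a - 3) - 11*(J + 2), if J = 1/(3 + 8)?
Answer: -31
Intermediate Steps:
J = 1/11 ≈ 0.090909
a = -5 (a = -6 + 1/(7 - 6) = -6 + 1/1 = -6 + 1 = -5)
(a - 3) - 11*(J + 2) = (-5 - 3) - 11*(1/11 + 2) = -8 - 11*23/11 = -8 - 23 = -31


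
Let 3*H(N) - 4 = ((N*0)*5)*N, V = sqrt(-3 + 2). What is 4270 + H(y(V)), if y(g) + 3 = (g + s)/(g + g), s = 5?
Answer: 12814/3 ≈ 4271.3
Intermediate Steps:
V = I (V = sqrt(-1) = I ≈ 1.0*I)
y(g) = -3 + (5 + g)/(2*g) (y(g) = -3 + (g + 5)/(g + g) = -3 + (5 + g)/((2*g)) = -3 + (5 + g)*(1/(2*g)) = -3 + (5 + g)/(2*g))
H(N) = 4/3 (H(N) = 4/3 + (((N*0)*5)*N)/3 = 4/3 + ((0*5)*N)/3 = 4/3 + (0*N)/3 = 4/3 + (1/3)*0 = 4/3 + 0 = 4/3)
4270 + H(y(V)) = 4270 + 4/3 = 12814/3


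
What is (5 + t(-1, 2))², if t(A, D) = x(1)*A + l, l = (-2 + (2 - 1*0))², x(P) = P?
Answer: 16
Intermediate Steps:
l = 0 (l = (-2 + (2 + 0))² = (-2 + 2)² = 0² = 0)
t(A, D) = A (t(A, D) = 1*A + 0 = A + 0 = A)
(5 + t(-1, 2))² = (5 - 1)² = 4² = 16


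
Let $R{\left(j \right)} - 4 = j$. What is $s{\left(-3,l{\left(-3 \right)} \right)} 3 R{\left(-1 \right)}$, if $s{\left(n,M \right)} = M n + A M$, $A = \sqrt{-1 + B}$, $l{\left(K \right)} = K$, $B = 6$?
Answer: $81 - 27 \sqrt{5} \approx 20.626$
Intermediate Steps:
$R{\left(j \right)} = 4 + j$
$A = \sqrt{5}$ ($A = \sqrt{-1 + 6} = \sqrt{5} \approx 2.2361$)
$s{\left(n,M \right)} = M n + M \sqrt{5}$ ($s{\left(n,M \right)} = M n + \sqrt{5} M = M n + M \sqrt{5}$)
$s{\left(-3,l{\left(-3 \right)} \right)} 3 R{\left(-1 \right)} = - 3 \left(-3 + \sqrt{5}\right) 3 \left(4 - 1\right) = \left(9 - 3 \sqrt{5}\right) 3 \cdot 3 = \left(27 - 9 \sqrt{5}\right) 3 = 81 - 27 \sqrt{5}$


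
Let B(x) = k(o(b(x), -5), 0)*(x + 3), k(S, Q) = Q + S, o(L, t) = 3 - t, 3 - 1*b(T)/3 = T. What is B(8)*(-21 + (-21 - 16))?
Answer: -5104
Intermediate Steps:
b(T) = 9 - 3*T
B(x) = 24 + 8*x (B(x) = (0 + (3 - 1*(-5)))*(x + 3) = (0 + (3 + 5))*(3 + x) = (0 + 8)*(3 + x) = 8*(3 + x) = 24 + 8*x)
B(8)*(-21 + (-21 - 16)) = (24 + 8*8)*(-21 + (-21 - 16)) = (24 + 64)*(-21 - 37) = 88*(-58) = -5104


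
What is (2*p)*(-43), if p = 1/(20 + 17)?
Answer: -86/37 ≈ -2.3243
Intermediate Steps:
p = 1/37 ≈ 0.027027
(2*p)*(-43) = (2*(1/37))*(-43) = (2/37)*(-43) = -86/37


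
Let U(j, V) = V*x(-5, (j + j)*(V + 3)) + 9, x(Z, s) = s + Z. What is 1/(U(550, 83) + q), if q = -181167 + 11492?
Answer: 1/7681719 ≈ 1.3018e-7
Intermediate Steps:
x(Z, s) = Z + s
q = -169675
U(j, V) = 9 + V*(-5 + 2*j*(3 + V)) (U(j, V) = V*(-5 + (j + j)*(V + 3)) + 9 = V*(-5 + (2*j)*(3 + V)) + 9 = V*(-5 + 2*j*(3 + V)) + 9 = 9 + V*(-5 + 2*j*(3 + V)))
1/(U(550, 83) + q) = 1/((9 + 83*(-5 + 2*550*(3 + 83))) - 169675) = 1/((9 + 83*(-5 + 2*550*86)) - 169675) = 1/((9 + 83*(-5 + 94600)) - 169675) = 1/((9 + 83*94595) - 169675) = 1/((9 + 7851385) - 169675) = 1/(7851394 - 169675) = 1/7681719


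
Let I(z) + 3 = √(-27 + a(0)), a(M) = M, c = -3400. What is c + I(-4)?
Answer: -3403 + 3*I*√3 ≈ -3403.0 + 5.1962*I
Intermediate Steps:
I(z) = -3 + 3*I*√3 (I(z) = -3 + √(-27 + 0) = -3 + √(-27) = -3 + 3*I*√3)
c + I(-4) = -3400 + (-3 + 3*I*√3) = -3403 + 3*I*√3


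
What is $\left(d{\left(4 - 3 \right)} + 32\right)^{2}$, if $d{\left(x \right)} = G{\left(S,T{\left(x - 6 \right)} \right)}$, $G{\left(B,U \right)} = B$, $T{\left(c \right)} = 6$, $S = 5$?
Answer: $1369$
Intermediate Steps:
$d{\left(x \right)} = 5$
$\left(d{\left(4 - 3 \right)} + 32\right)^{2} = \left(5 + 32\right)^{2} = 37^{2} = 1369$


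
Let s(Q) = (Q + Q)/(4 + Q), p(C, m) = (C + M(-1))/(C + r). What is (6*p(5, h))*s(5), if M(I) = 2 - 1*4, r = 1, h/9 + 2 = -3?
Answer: 10/3 ≈ 3.3333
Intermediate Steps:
h = -45 (h = -18 + 9*(-3) = -18 - 27 = -45)
M(I) = -2 (M(I) = 2 - 4 = -2)
p(C, m) = (-2 + C)/(1 + C) (p(C, m) = (C - 2)/(C + 1) = (-2 + C)/(1 + C))
s(Q) = 2*Q/(4 + Q) (s(Q) = (2*Q)/(4 + Q) = 2*Q/(4 + Q))
(6*p(5, h))*s(5) = (6*((-2 + 5)/(1 + 5)))*(2*5/(4 + 5)) = (6*(3/6))*(2*5/9) = (6*((⅙)*3))*(2*5*(⅑)) = (6*(½))*(10/9) = 3*(10/9) = 10/3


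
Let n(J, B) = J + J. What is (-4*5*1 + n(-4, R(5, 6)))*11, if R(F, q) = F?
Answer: -308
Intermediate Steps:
n(J, B) = 2*J
(-4*5*1 + n(-4, R(5, 6)))*11 = (-4*5*1 + 2*(-4))*11 = (-20*1 - 8)*11 = (-20 - 8)*11 = -28*11 = -308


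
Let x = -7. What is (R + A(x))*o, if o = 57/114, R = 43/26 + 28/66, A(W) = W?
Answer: -4223/1716 ≈ -2.4610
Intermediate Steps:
R = 1783/858 (R = 43*(1/26) + 28*(1/66) = 43/26 + 14/33 = 1783/858 ≈ 2.0781)
o = 1/2 (o = 57*(1/114) = 1/2 ≈ 0.50000)
(R + A(x))*o = (1783/858 - 7)*(1/2) = -4223/858*1/2 = -4223/1716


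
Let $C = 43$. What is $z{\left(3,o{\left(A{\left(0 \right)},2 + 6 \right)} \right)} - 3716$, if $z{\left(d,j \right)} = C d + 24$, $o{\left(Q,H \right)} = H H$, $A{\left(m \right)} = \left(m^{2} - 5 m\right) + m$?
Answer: $-3563$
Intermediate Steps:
$A{\left(m \right)} = m^{2} - 4 m$
$o{\left(Q,H \right)} = H^{2}$
$z{\left(d,j \right)} = 24 + 43 d$ ($z{\left(d,j \right)} = 43 d + 24 = 24 + 43 d$)
$z{\left(3,o{\left(A{\left(0 \right)},2 + 6 \right)} \right)} - 3716 = \left(24 + 43 \cdot 3\right) - 3716 = \left(24 + 129\right) - 3716 = 153 - 3716 = -3563$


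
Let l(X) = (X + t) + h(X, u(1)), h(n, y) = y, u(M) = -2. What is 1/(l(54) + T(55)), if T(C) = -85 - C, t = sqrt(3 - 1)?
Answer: -44/3871 - sqrt(2)/7742 ≈ -0.011549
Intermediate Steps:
t = sqrt(2) ≈ 1.4142
l(X) = -2 + X + sqrt(2) (l(X) = (X + sqrt(2)) - 2 = -2 + X + sqrt(2))
1/(l(54) + T(55)) = 1/((-2 + 54 + sqrt(2)) + (-85 - 1*55)) = 1/((52 + sqrt(2)) + (-85 - 55)) = 1/((52 + sqrt(2)) - 140) = 1/(-88 + sqrt(2))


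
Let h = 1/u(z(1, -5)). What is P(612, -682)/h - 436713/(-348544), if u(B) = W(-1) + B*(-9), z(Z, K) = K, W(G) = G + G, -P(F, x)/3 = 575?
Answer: -25852814487/348544 ≈ -74174.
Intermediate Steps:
P(F, x) = -1725 (P(F, x) = -3*575 = -1725)
W(G) = 2*G
u(B) = -2 - 9*B (u(B) = 2*(-1) + B*(-9) = -2 - 9*B)
h = 1/43 (h = 1/(-2 - 9*(-5)) = 1/(-2 + 45) = 1/43 ≈ 0.023256)
P(612, -682)/h - 436713/(-348544) = -1725/1/43 - 436713/(-348544) = -1725*43 - 436713*(-1/348544) = -74175 + 436713/348544 = -25852814487/348544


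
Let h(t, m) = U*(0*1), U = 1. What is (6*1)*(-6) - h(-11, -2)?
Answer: -36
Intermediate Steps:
h(t, m) = 0 (h(t, m) = 1*(0*1) = 1*0 = 0)
(6*1)*(-6) - h(-11, -2) = (6*1)*(-6) - 1*0 = 6*(-6) + 0 = -36 + 0 = -36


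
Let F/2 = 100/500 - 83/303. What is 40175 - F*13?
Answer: 60868037/1515 ≈ 40177.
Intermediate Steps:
F = -224/1515 (F = 2*(100/500 - 83/303) = 2*(100*(1/500) - 83*1/303) = 2*(⅕ - 83/303) = 2*(-112/1515) = -224/1515 ≈ -0.14785)
40175 - F*13 = 40175 - (-224)*13/1515 = 40175 - 1*(-2912/1515) = 40175 + 2912/1515 = 60868037/1515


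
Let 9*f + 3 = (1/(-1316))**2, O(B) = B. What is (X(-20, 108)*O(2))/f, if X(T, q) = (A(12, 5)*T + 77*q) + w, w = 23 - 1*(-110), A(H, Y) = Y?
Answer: -260266783392/5195567 ≈ -50094.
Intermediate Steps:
w = 133 (w = 23 + 110 = 133)
f = -5195567/15586704 (f = -1/3 + (1/(-1316))**2/9 = -1/3 + (-1/1316)**2/9 = -1/3 + (1/9)*(1/1731856) = -1/3 + 1/15586704 = -5195567/15586704 ≈ -0.33333)
X(T, q) = 133 + 5*T + 77*q (X(T, q) = (5*T + 77*q) + 133 = 133 + 5*T + 77*q)
(X(-20, 108)*O(2))/f = ((133 + 5*(-20) + 77*108)*2)/(-5195567/15586704) = ((133 - 100 + 8316)*2)*(-15586704/5195567) = (8349*2)*(-15586704/5195567) = 16698*(-15586704/5195567) = -260266783392/5195567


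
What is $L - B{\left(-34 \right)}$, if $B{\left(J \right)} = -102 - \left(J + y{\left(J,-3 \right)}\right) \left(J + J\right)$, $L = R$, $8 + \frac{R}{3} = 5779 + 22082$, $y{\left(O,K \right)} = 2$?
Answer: $85837$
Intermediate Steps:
$R = 83559$ ($R = -24 + 3 \left(5779 + 22082\right) = -24 + 3 \cdot 27861 = -24 + 83583 = 83559$)
$L = 83559$
$B{\left(J \right)} = -102 - 2 J \left(2 + J\right)$ ($B{\left(J \right)} = -102 - \left(J + 2\right) \left(J + J\right) = -102 - \left(2 + J\right) 2 J = -102 - 2 J \left(2 + J\right)$)
$L - B{\left(-34 \right)} = 83559 - \left(-102 - -136 - 2 \left(-34\right)^{2}\right) = 83559 - \left(-102 + 136 - 2312\right) = 83559 - -2278 = 83559 + 2278 = 85837$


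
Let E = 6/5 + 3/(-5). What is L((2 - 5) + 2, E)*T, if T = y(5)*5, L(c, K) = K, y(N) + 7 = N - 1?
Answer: -9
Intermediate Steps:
y(N) = -8 + N (y(N) = -7 + (N - 1) = -7 + (-1 + N) = -8 + N)
E = ⅗ (E = 6*(⅕) + 3*(-⅕) = 6/5 - ⅗ = ⅗ ≈ 0.60000)
T = -15 (T = (-8 + 5)*5 = -3*5 = -15)
L((2 - 5) + 2, E)*T = (⅗)*(-15) = -9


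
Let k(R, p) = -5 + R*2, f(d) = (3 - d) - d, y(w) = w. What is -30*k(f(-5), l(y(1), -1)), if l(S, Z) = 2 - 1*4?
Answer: -630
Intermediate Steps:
l(S, Z) = -2 (l(S, Z) = 2 - 4 = -2)
f(d) = 3 - 2*d
k(R, p) = -5 + 2*R
-30*k(f(-5), l(y(1), -1)) = -30*(-5 + 2*(3 - 2*(-5))) = -30*(-5 + 2*(3 + 10)) = -30*(-5 + 2*13) = -30*(-5 + 26) = -30*21 = -630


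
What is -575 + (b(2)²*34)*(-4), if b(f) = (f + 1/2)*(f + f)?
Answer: -14175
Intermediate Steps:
b(f) = 2*f*(½ + f) (b(f) = (f + ½)*(2*f) = (½ + f)*(2*f) = 2*f*(½ + f))
-575 + (b(2)²*34)*(-4) = -575 + ((2*(1 + 2*2))²*34)*(-4) = -575 + ((2*(1 + 4))²*34)*(-4) = -575 + ((2*5)²*34)*(-4) = -575 + (10²*34)*(-4) = -575 + (100*34)*(-4) = -575 + 3400*(-4) = -575 - 13600 = -14175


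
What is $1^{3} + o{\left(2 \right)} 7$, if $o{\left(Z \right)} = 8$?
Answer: $57$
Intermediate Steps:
$1^{3} + o{\left(2 \right)} 7 = 1^{3} + 8 \cdot 7 = 1 + 56 = 57$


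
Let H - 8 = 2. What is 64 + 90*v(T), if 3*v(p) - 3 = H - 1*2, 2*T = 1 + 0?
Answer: 394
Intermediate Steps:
H = 10 (H = 8 + 2 = 10)
T = ½ (T = (1 + 0)/2 = (½)*1 = ½ ≈ 0.50000)
v(p) = 11/3 (v(p) = 1 + (10 - 1*2)/3 = 1 + (10 - 2)/3 = 1 + (⅓)*8 = 1 + 8/3 = 11/3)
64 + 90*v(T) = 64 + 90*(11/3) = 64 + 330 = 394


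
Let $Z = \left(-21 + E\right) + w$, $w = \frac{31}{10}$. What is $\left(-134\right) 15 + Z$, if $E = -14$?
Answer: $- \frac{20419}{10} \approx -2041.9$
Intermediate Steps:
$w = \frac{31}{10}$ ($w = 31 \cdot \frac{1}{10} = \frac{31}{10} \approx 3.1$)
$Z = - \frac{319}{10}$ ($Z = \left(-21 - 14\right) + \frac{31}{10} = -35 + \frac{31}{10} = - \frac{319}{10} \approx -31.9$)
$\left(-134\right) 15 + Z = \left(-134\right) 15 - \frac{319}{10} = -2010 - \frac{319}{10} = - \frac{20419}{10}$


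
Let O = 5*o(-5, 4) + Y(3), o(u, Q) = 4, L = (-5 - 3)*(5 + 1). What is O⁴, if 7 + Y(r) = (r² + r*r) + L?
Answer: 83521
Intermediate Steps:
L = -48 (L = -8*6 = -48)
Y(r) = -55 + 2*r² (Y(r) = -7 + ((r² + r*r) - 48) = -7 + ((r² + r²) - 48) = -7 + (2*r² - 48) = -7 + (-48 + 2*r²) = -55 + 2*r²)
O = -17 (O = 5*4 + (-55 + 2*3²) = 20 + (-55 + 2*9) = 20 + (-55 + 18) = 20 - 37 = -17)
O⁴ = (-17)⁴ = 83521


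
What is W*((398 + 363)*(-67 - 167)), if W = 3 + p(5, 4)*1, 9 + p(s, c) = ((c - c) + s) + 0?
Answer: 178074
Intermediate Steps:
p(s, c) = -9 + s (p(s, c) = -9 + (((c - c) + s) + 0) = -9 + ((0 + s) + 0) = -9 + (s + 0) = -9 + s)
W = -1 (W = 3 + (-9 + 5)*1 = 3 - 4*1 = 3 - 4 = -1)
W*((398 + 363)*(-67 - 167)) = -(398 + 363)*(-67 - 167) = -761*(-234) = -1*(-178074) = 178074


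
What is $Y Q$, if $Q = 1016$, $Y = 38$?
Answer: $38608$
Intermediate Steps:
$Y Q = 38 \cdot 1016 = 38608$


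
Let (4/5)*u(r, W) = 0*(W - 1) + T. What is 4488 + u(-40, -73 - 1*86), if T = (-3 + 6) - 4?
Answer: 17947/4 ≈ 4486.8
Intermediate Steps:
T = -1 (T = 3 - 4 = -1)
u(r, W) = -5/4 (u(r, W) = 5*(0*(W - 1) - 1)/4 = 5*(0*(-1 + W) - 1)/4 = 5*(0 - 1)/4 = (5/4)*(-1) = -5/4)
4488 + u(-40, -73 - 1*86) = 4488 - 5/4 = 17947/4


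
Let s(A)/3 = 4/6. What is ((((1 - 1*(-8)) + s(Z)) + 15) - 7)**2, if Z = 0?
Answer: 361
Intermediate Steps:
s(A) = 2 (s(A) = 3*(4/6) = 3*(4*(1/6)) = 3*(2/3) = 2)
((((1 - 1*(-8)) + s(Z)) + 15) - 7)**2 = ((((1 - 1*(-8)) + 2) + 15) - 7)**2 = ((((1 + 8) + 2) + 15) - 7)**2 = (((9 + 2) + 15) - 7)**2 = ((11 + 15) - 7)**2 = (26 - 7)**2 = 19**2 = 361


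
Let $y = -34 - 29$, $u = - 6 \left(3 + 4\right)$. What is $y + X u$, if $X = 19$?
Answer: $-861$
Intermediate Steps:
$u = -42$ ($u = \left(-6\right) 7 = -42$)
$y = -63$
$y + X u = -63 + 19 \left(-42\right) = -63 - 798 = -861$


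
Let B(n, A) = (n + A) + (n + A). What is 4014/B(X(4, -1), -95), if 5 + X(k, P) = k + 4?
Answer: -2007/92 ≈ -21.815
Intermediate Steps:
X(k, P) = -1 + k (X(k, P) = -5 + (k + 4) = -5 + (4 + k) = -1 + k)
B(n, A) = 2*A + 2*n (B(n, A) = (A + n) + (A + n) = 2*A + 2*n)
4014/B(X(4, -1), -95) = 4014/(2*(-95) + 2*(-1 + 4)) = 4014/(-190 + 2*3) = 4014/(-190 + 6) = 4014/(-184) = 4014*(-1/184) = -2007/92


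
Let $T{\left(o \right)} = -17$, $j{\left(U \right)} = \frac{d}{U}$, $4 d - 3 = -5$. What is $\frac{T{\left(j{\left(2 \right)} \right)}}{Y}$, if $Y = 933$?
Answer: $- \frac{17}{933} \approx -0.018221$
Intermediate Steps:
$d = - \frac{1}{2}$ ($d = \frac{3}{4} + \frac{1}{4} \left(-5\right) = \frac{3}{4} - \frac{5}{4} = - \frac{1}{2} \approx -0.5$)
$j{\left(U \right)} = - \frac{1}{2 U}$
$\frac{T{\left(j{\left(2 \right)} \right)}}{Y} = - \frac{17}{933}$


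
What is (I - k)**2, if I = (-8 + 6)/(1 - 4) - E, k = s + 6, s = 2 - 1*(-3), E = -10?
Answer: 1/9 ≈ 0.11111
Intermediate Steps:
s = 5 (s = 2 + 3 = 5)
k = 11 (k = 5 + 6 = 11)
I = 32/3 (I = (-8 + 6)/(1 - 4) - 1*(-10) = -2/(-3) + 10 = -2*(-1/3) + 10 = 2/3 + 10 = 32/3 ≈ 10.667)
(I - k)**2 = (32/3 - 1*11)**2 = (32/3 - 11)**2 = (-1/3)**2 = 1/9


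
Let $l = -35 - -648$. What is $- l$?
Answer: $-613$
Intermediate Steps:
$l = 613$ ($l = -35 + 648 = 613$)
$- l = \left(-1\right) 613 = -613$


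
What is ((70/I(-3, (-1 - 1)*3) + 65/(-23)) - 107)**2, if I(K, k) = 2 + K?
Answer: 17106496/529 ≈ 32337.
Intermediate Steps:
((70/I(-3, (-1 - 1)*3) + 65/(-23)) - 107)**2 = ((70/(2 - 3) + 65/(-23)) - 107)**2 = ((70/(-1) + 65*(-1/23)) - 107)**2 = ((70*(-1) - 65/23) - 107)**2 = ((-70 - 65/23) - 107)**2 = (-1675/23 - 107)**2 = (-4136/23)**2 = 17106496/529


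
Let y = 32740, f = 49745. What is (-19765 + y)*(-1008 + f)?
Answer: 632362575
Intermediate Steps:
(-19765 + y)*(-1008 + f) = (-19765 + 32740)*(-1008 + 49745) = 12975*48737 = 632362575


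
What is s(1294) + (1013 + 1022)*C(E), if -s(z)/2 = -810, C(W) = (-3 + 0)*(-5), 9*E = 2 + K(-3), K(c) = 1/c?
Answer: 32145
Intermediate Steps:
E = 5/27 (E = (2 + 1/(-3))/9 = (2 - ⅓)/9 = (⅑)*(5/3) = 5/27 ≈ 0.18519)
C(W) = 15 (C(W) = -3*(-5) = 15)
s(z) = 1620 (s(z) = -2*(-810) = 1620)
s(1294) + (1013 + 1022)*C(E) = 1620 + (1013 + 1022)*15 = 1620 + 2035*15 = 1620 + 30525 = 32145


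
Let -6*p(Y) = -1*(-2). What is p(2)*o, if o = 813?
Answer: -271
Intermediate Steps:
p(Y) = -⅓ (p(Y) = -(-1)*(-2)/6 = -⅙*2 = -⅓)
p(2)*o = -⅓*813 = -271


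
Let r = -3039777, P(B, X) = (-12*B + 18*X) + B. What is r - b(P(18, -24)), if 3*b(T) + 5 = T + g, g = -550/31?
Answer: -94226342/31 ≈ -3.0396e+6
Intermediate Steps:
g = -550/31 (g = -550*1/31 = -550/31 ≈ -17.742)
P(B, X) = -11*B + 18*X
b(T) = -235/31 + T/3 (b(T) = -5/3 + (T - 550/31)/3 = -5/3 + (-550/31 + T)/3 = -5/3 + (-550/93 + T/3) = -235/31 + T/3)
r - b(P(18, -24)) = -3039777 - (-235/31 + (-11*18 + 18*(-24))/3) = -3039777 - (-235/31 + (-198 - 432)/3) = -3039777 - (-235/31 + (⅓)*(-630)) = -3039777 - (-235/31 - 210) = -3039777 - 1*(-6745/31) = -3039777 + 6745/31 = -94226342/31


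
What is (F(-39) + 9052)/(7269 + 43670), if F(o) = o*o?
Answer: 10573/50939 ≈ 0.20756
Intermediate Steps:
F(o) = o²
(F(-39) + 9052)/(7269 + 43670) = ((-39)² + 9052)/(7269 + 43670) = (1521 + 9052)/50939 = 10573*(1/50939) = 10573/50939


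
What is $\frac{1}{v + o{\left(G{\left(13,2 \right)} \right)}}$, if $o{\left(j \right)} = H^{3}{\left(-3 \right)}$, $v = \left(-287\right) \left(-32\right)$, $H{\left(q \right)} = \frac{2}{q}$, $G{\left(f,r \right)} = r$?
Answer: $\frac{27}{247960} \approx 0.00010889$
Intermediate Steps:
$v = 9184$
$o{\left(j \right)} = - \frac{8}{27}$ ($o{\left(j \right)} = \left(\frac{2}{-3}\right)^{3} = \left(2 \left(- \frac{1}{3}\right)\right)^{3} = \left(- \frac{2}{3}\right)^{3} = - \frac{8}{27}$)
$\frac{1}{v + o{\left(G{\left(13,2 \right)} \right)}} = \frac{1}{9184 - \frac{8}{27}} = \frac{1}{\frac{247960}{27}} = \frac{27}{247960}$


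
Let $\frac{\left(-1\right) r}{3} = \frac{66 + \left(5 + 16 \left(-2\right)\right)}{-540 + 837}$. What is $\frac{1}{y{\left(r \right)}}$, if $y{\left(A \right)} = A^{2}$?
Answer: $\frac{1089}{169} \approx 6.4438$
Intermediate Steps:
$r = - \frac{13}{33}$ ($r = - 3 \frac{66 + \left(5 + 16 \left(-2\right)\right)}{-540 + 837} = - 3 \frac{66 + \left(5 - 32\right)}{297} = - 3 \left(66 - 27\right) \frac{1}{297} = - 3 \cdot 39 \cdot \frac{1}{297} = \left(-3\right) \frac{13}{99} = - \frac{13}{33} \approx -0.39394$)
$\frac{1}{y{\left(r \right)}} = \frac{1}{\left(- \frac{13}{33}\right)^{2}} = \frac{1}{\frac{169}{1089}} = \frac{1089}{169}$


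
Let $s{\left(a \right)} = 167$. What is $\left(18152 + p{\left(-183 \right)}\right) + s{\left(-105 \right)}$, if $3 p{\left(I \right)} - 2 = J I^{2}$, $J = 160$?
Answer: $\frac{5413199}{3} \approx 1.8044 \cdot 10^{6}$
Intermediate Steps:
$p{\left(I \right)} = \frac{2}{3} + \frac{160 I^{2}}{3}$
$\left(18152 + p{\left(-183 \right)}\right) + s{\left(-105 \right)} = \left(18152 + \left(\frac{2}{3} + \frac{160 \left(-183\right)^{2}}{3}\right)\right) + 167 = \left(18152 + \left(\frac{2}{3} + \frac{160}{3} \cdot 33489\right)\right) + 167 = \left(18152 + \left(\frac{2}{3} + 1786080\right)\right) + 167 = \left(18152 + \frac{5358242}{3}\right) + 167 = \frac{5412698}{3} + 167 = \frac{5413199}{3}$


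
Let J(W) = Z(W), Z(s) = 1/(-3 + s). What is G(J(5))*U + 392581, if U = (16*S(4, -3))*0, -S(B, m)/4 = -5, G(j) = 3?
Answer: 392581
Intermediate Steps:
J(W) = 1/(-3 + W)
S(B, m) = 20 (S(B, m) = -4*(-5) = 20)
U = 0 (U = (16*20)*0 = 320*0 = 0)
G(J(5))*U + 392581 = 3*0 + 392581 = 0 + 392581 = 392581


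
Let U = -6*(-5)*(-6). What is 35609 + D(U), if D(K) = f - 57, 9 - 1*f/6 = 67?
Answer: 35204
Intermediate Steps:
f = -348 (f = 54 - 6*67 = 54 - 402 = -348)
U = -180 (U = 30*(-6) = -180)
D(K) = -405 (D(K) = -348 - 57 = -405)
35609 + D(U) = 35609 - 405 = 35204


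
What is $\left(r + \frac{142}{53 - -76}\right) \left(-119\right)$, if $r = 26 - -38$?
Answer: $- \frac{999362}{129} \approx -7747.0$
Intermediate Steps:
$r = 64$ ($r = 26 + 38 = 64$)
$\left(r + \frac{142}{53 - -76}\right) \left(-119\right) = \left(64 + \frac{142}{53 - -76}\right) \left(-119\right) = \left(64 + \frac{142}{53 + 76}\right) \left(-119\right) = \left(64 + \frac{142}{129}\right) \left(-119\right) = \frac{8398}{129} \left(-119\right) = - \frac{999362}{129}$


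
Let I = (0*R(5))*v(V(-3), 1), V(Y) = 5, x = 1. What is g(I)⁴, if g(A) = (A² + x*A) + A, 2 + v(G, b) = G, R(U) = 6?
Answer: 0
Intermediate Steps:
v(G, b) = -2 + G
I = 0 (I = (0*6)*(-2 + 5) = 0*3 = 0)
g(A) = A² + 2*A (g(A) = (A² + 1*A) + A = (A² + A) + A = (A + A²) + A = A² + 2*A)
g(I)⁴ = (0*(2 + 0))⁴ = (0*2)⁴ = 0⁴ = 0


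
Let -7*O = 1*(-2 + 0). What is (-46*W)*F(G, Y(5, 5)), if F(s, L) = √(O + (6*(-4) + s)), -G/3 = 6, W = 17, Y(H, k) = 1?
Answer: -1564*I*√511/7 ≈ -5050.7*I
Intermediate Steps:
G = -18 (G = -3*6 = -18)
O = 2/7 (O = -(-2 + 0)/7 = -(-2)/7 = -⅐*(-2) = 2/7 ≈ 0.28571)
F(s, L) = √(-166/7 + s) (F(s, L) = √(2/7 + (6*(-4) + s)) = √(2/7 + (-24 + s)) = √(-166/7 + s))
(-46*W)*F(G, Y(5, 5)) = (-46*17)*(√(-1162 + 49*(-18))/7) = -782*√(-1162 - 882)/7 = -782*√(-2044)/7 = -782*2*I*√511/7 = -1564*I*√511/7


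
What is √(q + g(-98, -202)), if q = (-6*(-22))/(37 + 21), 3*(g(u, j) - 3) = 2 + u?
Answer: 5*I*√899/29 ≈ 5.1695*I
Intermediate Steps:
g(u, j) = 11/3 + u/3 (g(u, j) = 3 + (2 + u)/3 = 3 + (⅔ + u/3) = 11/3 + u/3)
q = 66/29 (q = 132/58 = 132*(1/58) = 66/29 ≈ 2.2759)
√(q + g(-98, -202)) = √(66/29 + (11/3 + (⅓)*(-98))) = √(66/29 + (11/3 - 98/3)) = √(66/29 - 29) = √(-775/29) = 5*I*√899/29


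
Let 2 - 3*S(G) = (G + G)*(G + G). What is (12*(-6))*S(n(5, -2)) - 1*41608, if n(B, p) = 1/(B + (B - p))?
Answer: -124966/3 ≈ -41655.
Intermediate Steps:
n(B, p) = 1/(-p + 2*B)
S(G) = ⅔ - 4*G²/3 (S(G) = ⅔ - (G + G)*(G + G)/3 = ⅔ - 2*G*2*G/3 = ⅔ - 4*G²/3)
(12*(-6))*S(n(5, -2)) - 1*41608 = (12*(-6))*(⅔ - 4/(3*(-1*(-2) + 2*5)²)) - 1*41608 = -72*(⅔ - 4/(3*(2 + 10)²)) - 41608 = -72*(⅔ - 4*(1/12)²/3) - 41608 = -72*(⅔ - 4/3*1/144) - 41608 = -72*(⅔ - 1/108) - 41608 = -72*71/108 - 41608 = -142/3 - 41608 = -124966/3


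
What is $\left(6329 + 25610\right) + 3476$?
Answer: $35415$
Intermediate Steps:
$\left(6329 + 25610\right) + 3476 = 31939 + 3476 = 35415$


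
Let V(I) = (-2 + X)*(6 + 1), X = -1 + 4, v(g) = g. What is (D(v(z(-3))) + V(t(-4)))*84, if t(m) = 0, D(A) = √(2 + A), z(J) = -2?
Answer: 588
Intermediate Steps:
X = 3
V(I) = 7 (V(I) = (-2 + 3)*(6 + 1) = 1*7 = 7)
(D(v(z(-3))) + V(t(-4)))*84 = (√(2 - 2) + 7)*84 = (√0 + 7)*84 = (0 + 7)*84 = 7*84 = 588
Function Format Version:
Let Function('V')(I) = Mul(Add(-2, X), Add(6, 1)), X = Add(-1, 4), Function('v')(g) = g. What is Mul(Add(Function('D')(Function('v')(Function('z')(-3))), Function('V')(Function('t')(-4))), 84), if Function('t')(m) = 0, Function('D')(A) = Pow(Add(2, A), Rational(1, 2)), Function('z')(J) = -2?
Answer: 588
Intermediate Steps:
X = 3
Function('V')(I) = 7 (Function('V')(I) = Mul(Add(-2, 3), Add(6, 1)) = Mul(1, 7) = 7)
Mul(Add(Function('D')(Function('v')(Function('z')(-3))), Function('V')(Function('t')(-4))), 84) = Mul(Add(Pow(Add(2, -2), Rational(1, 2)), 7), 84) = Mul(Add(Pow(0, Rational(1, 2)), 7), 84) = Mul(Add(0, 7), 84) = Mul(7, 84) = 588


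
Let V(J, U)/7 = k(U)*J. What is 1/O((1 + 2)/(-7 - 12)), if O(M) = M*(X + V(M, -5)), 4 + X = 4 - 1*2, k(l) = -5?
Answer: -361/201 ≈ -1.7960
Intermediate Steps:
X = -2 (X = -4 + (4 - 1*2) = -4 + (4 - 2) = -4 + 2 = -2)
V(J, U) = -35*J (V(J, U) = 7*(-5*J) = -35*J)
O(M) = M*(-2 - 35*M)
1/O((1 + 2)/(-7 - 12)) = 1/(((1 + 2)/(-7 - 12))*(-2 - 35*(1 + 2)/(-7 - 12))) = 1/((3/(-19))*(-2 - 105/(-19))) = 1/((3*(-1/19))*(-2 - 105*(-1)/19)) = 1/(-3*(-2 - 35*(-3/19))/19) = 1/(-3*(-2 + 105/19)/19) = 1/(-3/19*67/19) = 1/(-201/361) = -361/201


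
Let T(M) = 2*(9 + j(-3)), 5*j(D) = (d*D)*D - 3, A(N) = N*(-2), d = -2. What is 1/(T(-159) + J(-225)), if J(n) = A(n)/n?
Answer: 5/38 ≈ 0.13158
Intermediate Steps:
A(N) = -2*N
J(n) = -2 (J(n) = (-2*n)/n = -2)
j(D) = -⅗ - 2*D²/5 (j(D) = ((-2*D)*D - 3)/5 = (-2*D² - 3)/5 = (-3 - 2*D²)/5 = -⅗ - 2*D²/5)
T(M) = 48/5 (T(M) = 2*(9 + (-⅗ - ⅖*(-3)²)) = 2*(9 + (-⅗ - ⅖*9)) = 2*(9 + (-⅗ - 18/5)) = 2*(9 - 21/5) = 2*(24/5) = 48/5)
1/(T(-159) + J(-225)) = 1/(48/5 - 2) = 1/(38/5) = 5/38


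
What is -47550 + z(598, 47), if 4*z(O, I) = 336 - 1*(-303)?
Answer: -189561/4 ≈ -47390.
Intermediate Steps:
z(O, I) = 639/4 (z(O, I) = (336 - 1*(-303))/4 = (336 + 303)/4 = (1/4)*639 = 639/4)
-47550 + z(598, 47) = -47550 + 639/4 = -189561/4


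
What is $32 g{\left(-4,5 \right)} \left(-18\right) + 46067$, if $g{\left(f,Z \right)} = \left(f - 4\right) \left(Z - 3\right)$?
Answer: $55283$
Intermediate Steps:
$g{\left(f,Z \right)} = \left(-4 + f\right) \left(-3 + Z\right)$
$32 g{\left(-4,5 \right)} \left(-18\right) + 46067 = 32 \left(12 - 20 - -12 + 5 \left(-4\right)\right) \left(-18\right) + 46067 = 32 \left(12 - 20 + 12 - 20\right) \left(-18\right) + 46067 = 32 \left(-16\right) \left(-18\right) + 46067 = \left(-512\right) \left(-18\right) + 46067 = 9216 + 46067 = 55283$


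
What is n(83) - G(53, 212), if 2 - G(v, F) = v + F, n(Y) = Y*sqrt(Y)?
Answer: 263 + 83*sqrt(83) ≈ 1019.2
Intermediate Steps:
n(Y) = Y**(3/2)
G(v, F) = 2 - F - v (G(v, F) = 2 - (v + F) = 2 - (F + v) = 2 + (-F - v) = 2 - F - v)
n(83) - G(53, 212) = 83**(3/2) - (2 - 1*212 - 1*53) = 83*sqrt(83) - (2 - 212 - 53) = 83*sqrt(83) - 1*(-263) = 83*sqrt(83) + 263 = 263 + 83*sqrt(83)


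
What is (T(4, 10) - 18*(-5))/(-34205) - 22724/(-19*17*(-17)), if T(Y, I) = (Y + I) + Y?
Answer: -40940392/9885245 ≈ -4.1416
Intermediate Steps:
T(Y, I) = I + 2*Y (T(Y, I) = (I + Y) + Y = I + 2*Y)
(T(4, 10) - 18*(-5))/(-34205) - 22724/(-19*17*(-17)) = ((10 + 2*4) - 18*(-5))/(-34205) - 22724/(-19*17*(-17)) = ((10 + 8) + 90)*(-1/34205) - 22724/((-323*(-17))) = (18 + 90)*(-1/34205) - 22724/5491 = 108*(-1/34205) - 22724*1/5491 = -108/34205 - 1196/289 = -40940392/9885245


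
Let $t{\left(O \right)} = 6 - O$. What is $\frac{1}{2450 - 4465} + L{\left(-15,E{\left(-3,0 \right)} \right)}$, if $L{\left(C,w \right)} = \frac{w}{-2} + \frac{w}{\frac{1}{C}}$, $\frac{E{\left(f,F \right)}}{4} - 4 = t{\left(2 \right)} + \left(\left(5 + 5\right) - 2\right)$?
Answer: $- \frac{1998881}{2015} \approx -992.0$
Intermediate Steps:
$E{\left(f,F \right)} = 64$ ($E{\left(f,F \right)} = 16 + 4 \left(\left(6 - 2\right) + \left(\left(5 + 5\right) - 2\right)\right) = 16 + 4 \left(\left(6 - 2\right) + \left(10 - 2\right)\right) = 16 + 4 \left(4 + 8\right) = 16 + 4 \cdot 12 = 16 + 48 = 64$)
$L{\left(C,w \right)} = - \frac{w}{2} + C w$ ($L{\left(C,w \right)} = w \left(- \frac{1}{2}\right) + w C = - \frac{w}{2} + C w$)
$\frac{1}{2450 - 4465} + L{\left(-15,E{\left(-3,0 \right)} \right)} = \frac{1}{2450 - 4465} + 64 \left(- \frac{1}{2} - 15\right) = \frac{1}{-2015} + 64 \left(- \frac{31}{2}\right) = - \frac{1}{2015} - 992 = - \frac{1998881}{2015}$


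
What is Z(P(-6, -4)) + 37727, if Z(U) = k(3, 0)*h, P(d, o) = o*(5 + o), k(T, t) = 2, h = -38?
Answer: 37651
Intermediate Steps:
Z(U) = -76 (Z(U) = 2*(-38) = -76)
Z(P(-6, -4)) + 37727 = -76 + 37727 = 37651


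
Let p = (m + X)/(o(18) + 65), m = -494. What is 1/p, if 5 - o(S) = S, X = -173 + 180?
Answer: -52/487 ≈ -0.10678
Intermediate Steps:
X = 7
o(S) = 5 - S
p = -487/52 (p = (-494 + 7)/((5 - 1*18) + 65) = -487/((5 - 18) + 65) = -487/(-13 + 65) = -487/52 ≈ -9.3654)
1/p = 1/(-487/52) = -52/487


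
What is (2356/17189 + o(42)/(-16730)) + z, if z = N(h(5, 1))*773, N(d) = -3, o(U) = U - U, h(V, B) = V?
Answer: -39858935/17189 ≈ -2318.9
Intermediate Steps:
o(U) = 0
z = -2319 (z = -3*773 = -2319)
(2356/17189 + o(42)/(-16730)) + z = (2356/17189 + 0/(-16730)) - 2319 = (2356*(1/17189) + 0*(-1/16730)) - 2319 = (2356/17189 + 0) - 2319 = 2356/17189 - 2319 = -39858935/17189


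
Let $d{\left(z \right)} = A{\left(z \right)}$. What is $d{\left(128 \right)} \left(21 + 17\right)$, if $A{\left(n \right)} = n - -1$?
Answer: $4902$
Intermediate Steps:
$A{\left(n \right)} = 1 + n$ ($A{\left(n \right)} = n + 1 = 1 + n$)
$d{\left(z \right)} = 1 + z$
$d{\left(128 \right)} \left(21 + 17\right) = \left(1 + 128\right) \left(21 + 17\right) = 129 \cdot 38 = 4902$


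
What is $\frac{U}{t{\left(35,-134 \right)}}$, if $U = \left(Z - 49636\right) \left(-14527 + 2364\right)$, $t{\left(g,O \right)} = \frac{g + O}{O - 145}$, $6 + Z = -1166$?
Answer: $\frac{19157308824}{11} \approx 1.7416 \cdot 10^{9}$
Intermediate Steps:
$Z = -1172$ ($Z = -6 - 1166 = -1172$)
$t{\left(g,O \right)} = \frac{O + g}{-145 + O}$
$U = 617977704$ ($U = \left(-1172 - 49636\right) \left(-14527 + 2364\right) = \left(-50808\right) \left(-12163\right) = 617977704$)
$\frac{U}{t{\left(35,-134 \right)}} = \frac{617977704}{\frac{1}{-145 - 134} \left(-134 + 35\right)} = \frac{617977704}{\frac{1}{-279} \left(-99\right)} = \frac{617977704}{\left(- \frac{1}{279}\right) \left(-99\right)} = \frac{617977704}{\frac{11}{31}} = 617977704 \cdot \frac{31}{11} = \frac{19157308824}{11}$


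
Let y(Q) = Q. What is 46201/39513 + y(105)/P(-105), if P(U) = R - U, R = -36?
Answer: 2445578/908799 ≈ 2.6910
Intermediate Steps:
P(U) = -36 - U
46201/39513 + y(105)/P(-105) = 46201/39513 + 105/(-36 - 1*(-105)) = 46201*(1/39513) + 105/(-36 + 105) = 46201/39513 + 105/69 = 46201/39513 + 105*(1/69) = 46201/39513 + 35/23 = 2445578/908799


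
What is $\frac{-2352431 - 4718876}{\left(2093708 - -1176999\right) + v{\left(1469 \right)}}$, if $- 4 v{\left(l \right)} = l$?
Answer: $- \frac{28285228}{13081359} \approx -2.1623$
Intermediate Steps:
$v{\left(l \right)} = - \frac{l}{4}$
$\frac{-2352431 - 4718876}{\left(2093708 - -1176999\right) + v{\left(1469 \right)}} = \frac{-2352431 - 4718876}{\left(2093708 - -1176999\right) - \frac{1469}{4}} = - \frac{7071307}{\left(2093708 + 1176999\right) - \frac{1469}{4}} = - \frac{7071307}{3270707 - \frac{1469}{4}} = - \frac{7071307}{\frac{13081359}{4}} = \left(-7071307\right) \frac{4}{13081359} = - \frac{28285228}{13081359}$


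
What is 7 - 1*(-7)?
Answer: 14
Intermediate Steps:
7 - 1*(-7) = 7 + 7 = 14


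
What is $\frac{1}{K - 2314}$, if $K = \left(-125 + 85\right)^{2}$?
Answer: $- \frac{1}{714} \approx -0.0014006$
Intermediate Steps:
$K = 1600$ ($K = \left(-40\right)^{2} = 1600$)
$\frac{1}{K - 2314} = \frac{1}{1600 - 2314} = \frac{1}{-714} = - \frac{1}{714}$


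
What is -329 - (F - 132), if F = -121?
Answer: -76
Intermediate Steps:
-329 - (F - 132) = -329 - (-121 - 132) = -329 - 1*(-253) = -329 + 253 = -76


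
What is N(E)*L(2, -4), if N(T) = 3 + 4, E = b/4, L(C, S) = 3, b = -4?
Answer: 21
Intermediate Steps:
E = -1 (E = -4/4 = -4*¼ = -1)
N(T) = 7
N(E)*L(2, -4) = 7*3 = 21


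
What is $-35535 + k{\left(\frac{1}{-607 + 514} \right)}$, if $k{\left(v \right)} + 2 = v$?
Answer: $- \frac{3304942}{93} \approx -35537.0$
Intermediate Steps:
$k{\left(v \right)} = -2 + v$
$-35535 + k{\left(\frac{1}{-607 + 514} \right)} = -35535 - \left(2 - \frac{1}{-607 + 514}\right) = -35535 - \left(2 - \frac{1}{-93}\right) = -35535 - \frac{187}{93} = - \frac{3304942}{93}$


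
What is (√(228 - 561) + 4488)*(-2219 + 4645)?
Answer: 10887888 + 7278*I*√37 ≈ 1.0888e+7 + 44270.0*I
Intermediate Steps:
(√(228 - 561) + 4488)*(-2219 + 4645) = (√(-333) + 4488)*2426 = (3*I*√37 + 4488)*2426 = (4488 + 3*I*√37)*2426 = 10887888 + 7278*I*√37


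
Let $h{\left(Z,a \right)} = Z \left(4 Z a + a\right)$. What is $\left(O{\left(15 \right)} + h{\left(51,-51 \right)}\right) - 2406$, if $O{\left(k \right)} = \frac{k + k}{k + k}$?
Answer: $-535610$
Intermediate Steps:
$O{\left(k \right)} = 1$ ($O{\left(k \right)} = \frac{2 k}{2 k} = 2 k \frac{1}{2 k} = 1$)
$h{\left(Z,a \right)} = Z \left(a + 4 Z a\right)$ ($h{\left(Z,a \right)} = Z \left(4 Z a + a\right) = Z \left(a + 4 Z a\right)$)
$\left(O{\left(15 \right)} + h{\left(51,-51 \right)}\right) - 2406 = \left(1 + 51 \left(-51\right) \left(1 + 4 \cdot 51\right)\right) - 2406 = \left(1 + 51 \left(-51\right) \left(1 + 204\right)\right) - 2406 = \left(1 + 51 \left(-51\right) 205\right) - 2406 = \left(1 - 533205\right) - 2406 = -533204 - 2406 = -535610$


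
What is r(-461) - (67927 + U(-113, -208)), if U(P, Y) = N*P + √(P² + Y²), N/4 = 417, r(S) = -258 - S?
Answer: 120760 - √56033 ≈ 1.2052e+5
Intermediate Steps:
N = 1668 (N = 4*417 = 1668)
U(P, Y) = √(P² + Y²) + 1668*P (U(P, Y) = 1668*P + √(P² + Y²) = √(P² + Y²) + 1668*P)
r(-461) - (67927 + U(-113, -208)) = (-258 - 1*(-461)) - (67927 + (√((-113)² + (-208)²) + 1668*(-113))) = (-258 + 461) - (67927 + (√(12769 + 43264) - 188484)) = 203 - (67927 + (√56033 - 188484)) = 203 - (67927 + (-188484 + √56033)) = 203 - (-120557 + √56033) = 203 + (120557 - √56033) = 120760 - √56033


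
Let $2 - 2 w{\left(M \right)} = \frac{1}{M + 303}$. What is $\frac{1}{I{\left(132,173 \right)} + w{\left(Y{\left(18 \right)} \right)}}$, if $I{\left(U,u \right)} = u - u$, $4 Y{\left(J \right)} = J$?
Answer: $\frac{615}{614} \approx 1.0016$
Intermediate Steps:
$Y{\left(J \right)} = \frac{J}{4}$
$I{\left(U,u \right)} = 0$
$w{\left(M \right)} = 1 - \frac{1}{2 \left(303 + M\right)}$ ($w{\left(M \right)} = 1 - \frac{1}{2 \left(M + 303\right)} = 1 - \frac{1}{2 \left(303 + M\right)}$)
$\frac{1}{I{\left(132,173 \right)} + w{\left(Y{\left(18 \right)} \right)}} = \frac{1}{0 + \frac{\frac{605}{2} + \frac{1}{4} \cdot 18}{303 + \frac{1}{4} \cdot 18}} = \frac{1}{0 + \frac{\frac{605}{2} + \frac{9}{2}}{303 + \frac{9}{2}}} = \frac{1}{0 + \frac{1}{\frac{615}{2}} \cdot 307} = \frac{1}{0 + \frac{2}{615} \cdot 307} = \frac{1}{0 + \frac{614}{615}} = \frac{1}{\frac{614}{615}} = \frac{615}{614}$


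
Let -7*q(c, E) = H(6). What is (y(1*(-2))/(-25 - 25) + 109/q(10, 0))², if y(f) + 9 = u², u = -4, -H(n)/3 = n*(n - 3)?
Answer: 89170249/455625 ≈ 195.71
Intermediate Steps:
H(n) = -3*n*(-3 + n) (H(n) = -3*n*(n - 3) = -3*n*(-3 + n))
q(c, E) = 54/7 (q(c, E) = -3*6*(3 - 1*6)/7 = -3*6*(3 - 6)/7 = -3*6*(-3)/7 = -⅐*(-54) = 54/7)
y(f) = 7 (y(f) = -9 + (-4)² = -9 + 16 = 7)
(y(1*(-2))/(-25 - 25) + 109/q(10, 0))² = (7/(-25 - 25) + 109/(54/7))² = (7/(-50) + 109*(7/54))² = (7*(-1/50) + 763/54)² = (-7/50 + 763/54)² = (9443/675)² = 89170249/455625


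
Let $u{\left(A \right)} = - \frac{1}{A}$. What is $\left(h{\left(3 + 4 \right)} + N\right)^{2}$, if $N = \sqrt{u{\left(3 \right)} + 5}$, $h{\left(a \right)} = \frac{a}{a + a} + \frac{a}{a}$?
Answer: $\frac{83}{12} + \sqrt{42} \approx 13.397$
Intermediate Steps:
$h{\left(a \right)} = \frac{3}{2}$ ($h{\left(a \right)} = \frac{a}{2 a} + 1 = a \frac{1}{2 a} + 1 = \frac{1}{2} + 1 = \frac{3}{2}$)
$N = \frac{\sqrt{42}}{3}$ ($N = \sqrt{- \frac{1}{3} + 5} = \sqrt{\frac{14}{3}} = \frac{\sqrt{42}}{3} \approx 2.1602$)
$\left(h{\left(3 + 4 \right)} + N\right)^{2} = \left(\frac{3}{2} + \frac{\sqrt{42}}{3}\right)^{2}$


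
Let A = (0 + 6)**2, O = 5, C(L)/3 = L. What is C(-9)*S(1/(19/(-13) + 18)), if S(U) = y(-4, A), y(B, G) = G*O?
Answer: -4860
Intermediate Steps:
C(L) = 3*L
A = 36 (A = 6**2 = 36)
y(B, G) = 5*G (y(B, G) = G*5 = 5*G)
S(U) = 180 (S(U) = 5*36 = 180)
C(-9)*S(1/(19/(-13) + 18)) = (3*(-9))*180 = -27*180 = -4860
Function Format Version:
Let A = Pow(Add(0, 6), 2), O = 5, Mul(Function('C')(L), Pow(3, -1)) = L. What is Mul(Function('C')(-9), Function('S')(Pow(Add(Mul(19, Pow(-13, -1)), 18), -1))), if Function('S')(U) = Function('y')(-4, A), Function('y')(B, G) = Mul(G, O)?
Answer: -4860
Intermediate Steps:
Function('C')(L) = Mul(3, L)
A = 36 (A = Pow(6, 2) = 36)
Function('y')(B, G) = Mul(5, G) (Function('y')(B, G) = Mul(G, 5) = Mul(5, G))
Function('S')(U) = 180 (Function('S')(U) = Mul(5, 36) = 180)
Mul(Function('C')(-9), Function('S')(Pow(Add(Mul(19, Pow(-13, -1)), 18), -1))) = Mul(Mul(3, -9), 180) = Mul(-27, 180) = -4860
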